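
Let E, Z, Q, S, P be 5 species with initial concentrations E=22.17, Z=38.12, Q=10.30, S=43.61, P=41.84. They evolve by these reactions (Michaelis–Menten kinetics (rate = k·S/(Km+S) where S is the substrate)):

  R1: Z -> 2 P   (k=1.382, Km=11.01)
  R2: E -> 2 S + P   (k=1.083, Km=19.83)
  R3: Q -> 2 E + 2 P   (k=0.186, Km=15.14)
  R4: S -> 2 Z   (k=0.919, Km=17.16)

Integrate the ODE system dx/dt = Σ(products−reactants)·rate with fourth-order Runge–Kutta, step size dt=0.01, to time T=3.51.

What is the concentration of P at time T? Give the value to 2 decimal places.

P at T = 51.89

RK4 with dt=0.01: 351 steps to T=3.51. Trajectory (selected grid times):
t=0.00: E=22.17 Z=38.12 Q=10.30 S=43.61 P=41.84
t=0.39: E=22.01 Z=38.22 Q=10.27 S=43.80 P=42.96
t=0.78: E=21.84 Z=38.31 Q=10.24 S=43.98 P=44.08
t=1.17: E=21.68 Z=38.41 Q=10.21 S=44.17 P=45.19
t=1.56: E=21.52 Z=38.51 Q=10.18 S=44.35 P=46.31
t=1.95: E=21.36 Z=38.61 Q=10.15 S=44.53 P=47.43
t=2.34: E=21.20 Z=38.70 Q=10.12 S=44.71 P=48.54
t=2.73: E=21.04 Z=38.80 Q=10.10 S=44.88 P=49.66
t=3.12: E=20.88 Z=38.90 Q=10.07 S=45.06 P=50.77
t=3.51: E=20.72 Z=39.00 Q=10.04 S=45.23 P=51.89
Read off P at T=3.51: 51.89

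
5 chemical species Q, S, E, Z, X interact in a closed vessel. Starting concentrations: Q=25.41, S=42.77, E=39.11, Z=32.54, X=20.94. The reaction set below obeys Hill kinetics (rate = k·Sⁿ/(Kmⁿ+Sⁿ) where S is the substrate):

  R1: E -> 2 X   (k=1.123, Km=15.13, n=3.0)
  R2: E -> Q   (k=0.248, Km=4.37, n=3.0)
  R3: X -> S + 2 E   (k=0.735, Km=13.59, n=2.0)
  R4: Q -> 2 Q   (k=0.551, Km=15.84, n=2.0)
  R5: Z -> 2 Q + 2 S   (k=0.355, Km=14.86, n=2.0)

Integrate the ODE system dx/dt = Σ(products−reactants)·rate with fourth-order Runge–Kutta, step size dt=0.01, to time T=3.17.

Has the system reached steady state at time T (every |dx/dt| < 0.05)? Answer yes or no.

Steady state at T: no

RK4 with dt=0.01: 317 steps to T=3.17. Trajectory (selected grid times):
t=0.00: Q=25.41 S=42.77 E=39.11 Z=32.54 X=20.94
t=0.35: Q=25.84 S=43.16 E=39.02 Z=32.44 X=21.50
t=0.70: Q=26.27 S=43.55 E=38.93 Z=32.33 X=22.06
t=1.06: Q=26.72 S=43.95 E=38.84 Z=32.23 X=22.63
t=1.41: Q=27.16 S=44.35 E=38.77 Z=32.13 X=23.18
t=1.76: Q=27.59 S=44.74 E=38.69 Z=32.02 X=23.73
t=2.11: Q=28.03 S=45.14 E=38.63 Z=31.92 X=24.28
t=2.47: Q=28.48 S=45.56 E=38.56 Z=31.82 X=24.84
t=2.82: Q=28.92 S=45.96 E=38.50 Z=31.72 X=25.38
t=3.17: Q=29.36 S=46.36 E=38.45 Z=31.61 X=25.92
Rates at T: R1=1.0585, R2=0.2476, R3=0.5765, R4=0.4267, R5=0.2908
dx/dt at T (Σ net stoichiometry × rate): Q=+1.2559, S=+1.1580, E=-0.1531, Z=-0.2908, X=+1.5405
Largest |dx/dt| is |+1.5405| (X) ≥ 0.05 → not steady.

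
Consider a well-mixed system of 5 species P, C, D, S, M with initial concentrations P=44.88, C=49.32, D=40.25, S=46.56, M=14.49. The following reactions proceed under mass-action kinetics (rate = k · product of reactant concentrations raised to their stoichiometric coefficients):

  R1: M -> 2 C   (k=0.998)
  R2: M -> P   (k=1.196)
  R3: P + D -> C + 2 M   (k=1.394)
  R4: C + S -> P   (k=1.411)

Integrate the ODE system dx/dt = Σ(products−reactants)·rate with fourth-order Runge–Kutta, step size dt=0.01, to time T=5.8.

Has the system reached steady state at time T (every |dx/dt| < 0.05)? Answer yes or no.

RK4 with dt=0.01: 580 steps to T=5.8. Trajectory (selected grid times):
t=0.00: P=44.88 C=49.32 D=40.25 S=46.56 M=14.49
t=0.64: P=89.90 C=107.61 D=0.00 S=0.00 M=23.98
t=1.29: P=99.83 C=124.19 D=0.00 S=0.00 M=5.76
t=1.93: P=102.20 C=128.14 D=0.00 S=0.00 M=1.41
t=2.58: P=102.79 C=129.12 D=0.00 S=0.00 M=0.34
t=3.22: P=102.93 C=129.35 D=0.00 S=0.00 M=0.08
t=3.87: P=102.96 C=129.41 D=0.00 S=0.00 M=0.02
t=4.51: P=102.97 C=129.42 D=0.00 S=0.00 M=0.00
t=5.16: P=102.97 C=129.43 D=0.00 S=0.00 M=0.00
t=5.80: P=102.97 C=129.43 D=0.00 S=0.00 M=0.00
Rates at T: R1=0.0003, R2=0.0003, R3=0.0000, R4=0.0000
dx/dt at T (Σ net stoichiometry × rate): P=+0.0003, C=+0.0006, D=-0.0000, S=-0.0000, M=-0.0006
Largest |dx/dt| is |-0.0006| (M) < 0.05 → steady.

Steady state at T: yes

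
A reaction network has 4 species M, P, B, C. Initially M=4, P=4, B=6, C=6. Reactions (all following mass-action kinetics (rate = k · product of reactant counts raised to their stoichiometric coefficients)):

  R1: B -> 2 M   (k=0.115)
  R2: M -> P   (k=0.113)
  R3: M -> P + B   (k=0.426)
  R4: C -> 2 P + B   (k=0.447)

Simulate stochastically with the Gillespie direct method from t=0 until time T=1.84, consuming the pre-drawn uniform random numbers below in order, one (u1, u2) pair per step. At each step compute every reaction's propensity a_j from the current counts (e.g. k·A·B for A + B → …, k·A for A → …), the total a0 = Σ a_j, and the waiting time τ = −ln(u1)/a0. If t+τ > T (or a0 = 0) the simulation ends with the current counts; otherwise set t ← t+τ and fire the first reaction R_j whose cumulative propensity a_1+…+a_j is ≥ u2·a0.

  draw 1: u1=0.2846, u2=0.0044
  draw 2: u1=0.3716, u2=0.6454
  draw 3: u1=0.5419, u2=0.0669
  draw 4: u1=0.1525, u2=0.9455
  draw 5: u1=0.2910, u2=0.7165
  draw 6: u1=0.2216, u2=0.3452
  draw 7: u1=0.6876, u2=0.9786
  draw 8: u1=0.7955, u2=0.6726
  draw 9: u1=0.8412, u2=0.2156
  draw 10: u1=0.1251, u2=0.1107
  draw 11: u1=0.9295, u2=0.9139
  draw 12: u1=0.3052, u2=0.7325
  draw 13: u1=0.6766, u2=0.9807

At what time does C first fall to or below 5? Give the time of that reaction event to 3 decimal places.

t=0.000: M=4 P=4 B=6 C=6
Draw 1: a1=0.690, a2=0.452, a3=1.704, a4=2.682, a0=5.528; τ=−ln(0.2846)/5.528=0.227 → t=0.227; u2·a0=0.0044·5.528=0.024 ≤ a1=0.690 → R1 fires; M=6 P=4 B=5 C=6
Draw 2: a1=0.575, a2=0.678, a3=2.556, a4=2.682, a0=6.491; τ=−ln(0.3716)/6.491=0.153 → t=0.380; u2·a0=0.6454·6.491=4.189; a1+…+a3=3.809 < 4.189 ≤ a1+…+a4=6.491 → R4 fires; M=6 P=6 B=6 C=5
Draw 3: a1=0.690, a2=0.678, a3=2.556, a4=2.235, a0=6.159; τ=−ln(0.5419)/6.159=0.099 → t=0.479; u2·a0=0.0669·6.159=0.412 ≤ a1=0.690 → R1 fires; M=8 P=6 B=5 C=5
Draw 4: a1=0.575, a2=0.904, a3=3.408, a4=2.235, a0=7.122; τ=−ln(0.1525)/7.122=0.264 → t=0.743; u2·a0=0.9455·7.122=6.734; a1+…+a3=4.887 < 6.734 ≤ a1+…+a4=7.122 → R4 fires; M=8 P=8 B=6 C=4
Draw 5: a1=0.690, a2=0.904, a3=3.408, a4=1.788, a0=6.790; τ=−ln(0.2910)/6.790=0.182 → t=0.925; u2·a0=0.7165·6.790=4.865; a1+a2=1.594 < 4.865 ≤ a1+…+a3=5.002 → R3 fires; M=7 P=9 B=7 C=4
Draw 6: a1=0.805, a2=0.791, a3=2.982, a4=1.788, a0=6.366; τ=−ln(0.2216)/6.366=0.237 → t=1.162; u2·a0=0.3452·6.366=2.198; a1+a2=1.596 < 2.198 ≤ a1+…+a3=4.578 → R3 fires; M=6 P=10 B=8 C=4
Draw 7: a1=0.920, a2=0.678, a3=2.556, a4=1.788, a0=5.942; τ=−ln(0.6876)/5.942=0.063 → t=1.225; u2·a0=0.9786·5.942=5.815; a1+…+a3=4.154 < 5.815 ≤ a1+…+a4=5.942 → R4 fires; M=6 P=12 B=9 C=3
Draw 8: a1=1.035, a2=0.678, a3=2.556, a4=1.341, a0=5.610; τ=−ln(0.7955)/5.610=0.041 → t=1.266; u2·a0=0.6726·5.610=3.773; a1+a2=1.713 < 3.773 ≤ a1+…+a3=4.269 → R3 fires; M=5 P=13 B=10 C=3
Draw 9: a1=1.150, a2=0.565, a3=2.130, a4=1.341, a0=5.186; τ=−ln(0.8412)/5.186=0.033 → t=1.299; u2·a0=0.2156·5.186=1.118 ≤ a1=1.150 → R1 fires; M=7 P=13 B=9 C=3
Draw 10: a1=1.035, a2=0.791, a3=2.982, a4=1.341, a0=6.149; τ=−ln(0.1251)/6.149=0.338 → t=1.637; u2·a0=0.1107·6.149=0.681 ≤ a1=1.035 → R1 fires; M=9 P=13 B=8 C=3
Draw 11: a1=0.920, a2=1.017, a3=3.834, a4=1.341, a0=7.112; τ=−ln(0.9295)/7.112=0.010 → t=1.647; u2·a0=0.9139·7.112=6.500; a1+…+a3=5.771 < 6.500 ≤ a1+…+a4=7.112 → R4 fires; M=9 P=15 B=9 C=2
Draw 12: a1=1.035, a2=1.017, a3=3.834, a4=0.894, a0=6.780; τ=−ln(0.3052)/6.780=0.175 → t=1.822; u2·a0=0.7325·6.780=4.966; a1+a2=2.052 < 4.966 ≤ a1+…+a3=5.886 → R3 fires; M=8 P=16 B=10 C=2
Draw 13: a1=1.150, a2=0.904, a3=3.408, a4=0.894, a0=6.356; τ=−ln(0.6766)/6.356=0.061 → t=1.884 > T=1.84: stop.
C first becomes ≤ 5 when it reaches 5 at the event at t=0.380.

Threshold first reached at t = 0.380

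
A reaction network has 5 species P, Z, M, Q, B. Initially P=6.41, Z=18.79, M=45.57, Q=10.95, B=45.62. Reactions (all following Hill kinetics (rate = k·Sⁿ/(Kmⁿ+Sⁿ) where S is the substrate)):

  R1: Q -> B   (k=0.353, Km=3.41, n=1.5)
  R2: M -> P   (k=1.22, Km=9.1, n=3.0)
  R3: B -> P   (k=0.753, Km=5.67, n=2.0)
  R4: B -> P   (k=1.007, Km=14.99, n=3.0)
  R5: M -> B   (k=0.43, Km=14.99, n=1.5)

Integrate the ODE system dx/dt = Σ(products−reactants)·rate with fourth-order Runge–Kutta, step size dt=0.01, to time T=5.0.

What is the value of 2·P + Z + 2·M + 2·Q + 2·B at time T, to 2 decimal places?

Check how each reaction changes W = 2·P + Z + 2·M + 2·Q + 2·B (weight of products minus weight of reactants):
R1: Q -> B: (2·1) − (2·1) = 2 − 2 = 0
R2: M -> P: (2·1) − (2·1) = 2 − 2 = 0
R3: B -> P: (2·1) − (2·1) = 2 − 2 = 0
R4: B -> P: (2·1) − (2·1) = 2 − 2 = 0
R5: M -> B: (2·1) − (2·1) = 2 − 2 = 0
Every reaction leaves W unchanged, so W is conserved and no simulation is needed: W(T) = W(0) = 2·6.41 + 18.79 + 2·45.57 + 2·10.95 + 2·45.62 = 235.89

Value at T = 235.89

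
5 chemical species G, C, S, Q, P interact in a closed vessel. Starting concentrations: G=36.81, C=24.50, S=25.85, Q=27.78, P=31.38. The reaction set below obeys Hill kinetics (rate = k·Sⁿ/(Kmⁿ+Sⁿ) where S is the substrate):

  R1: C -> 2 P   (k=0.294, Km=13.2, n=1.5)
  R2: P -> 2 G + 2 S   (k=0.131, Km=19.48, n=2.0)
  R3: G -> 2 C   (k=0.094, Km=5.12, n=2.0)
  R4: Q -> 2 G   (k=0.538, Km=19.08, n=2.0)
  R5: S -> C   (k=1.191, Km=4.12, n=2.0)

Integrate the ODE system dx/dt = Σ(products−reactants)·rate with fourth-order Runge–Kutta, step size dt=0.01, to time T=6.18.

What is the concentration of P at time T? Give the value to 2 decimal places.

RK4 with dt=0.01: 618 steps to T=6.18. Trajectory (selected grid times):
t=0.00: G=36.81 C=24.50 S=25.85 Q=27.78 P=31.38
t=0.69: G=37.38 C=25.28 S=25.18 Q=27.53 P=31.61
t=1.37: G=37.94 C=26.05 S=24.52 Q=27.28 P=31.83
t=2.06: G=38.50 C=26.83 S=23.85 Q=27.03 P=32.07
t=2.75: G=39.07 C=27.60 S=23.19 Q=26.79 P=32.31
t=3.43: G=39.62 C=28.36 S=22.54 Q=26.54 P=32.54
t=4.12: G=40.18 C=29.13 S=21.87 Q=26.30 P=32.79
t=4.81: G=40.73 C=29.89 S=21.22 Q=26.06 P=33.03
t=5.49: G=41.28 C=30.64 S=20.57 Q=25.82 P=33.27
t=6.18: G=41.83 C=31.40 S=19.91 Q=25.58 P=33.52
Read off P at T=6.18: 33.52

P at T = 33.52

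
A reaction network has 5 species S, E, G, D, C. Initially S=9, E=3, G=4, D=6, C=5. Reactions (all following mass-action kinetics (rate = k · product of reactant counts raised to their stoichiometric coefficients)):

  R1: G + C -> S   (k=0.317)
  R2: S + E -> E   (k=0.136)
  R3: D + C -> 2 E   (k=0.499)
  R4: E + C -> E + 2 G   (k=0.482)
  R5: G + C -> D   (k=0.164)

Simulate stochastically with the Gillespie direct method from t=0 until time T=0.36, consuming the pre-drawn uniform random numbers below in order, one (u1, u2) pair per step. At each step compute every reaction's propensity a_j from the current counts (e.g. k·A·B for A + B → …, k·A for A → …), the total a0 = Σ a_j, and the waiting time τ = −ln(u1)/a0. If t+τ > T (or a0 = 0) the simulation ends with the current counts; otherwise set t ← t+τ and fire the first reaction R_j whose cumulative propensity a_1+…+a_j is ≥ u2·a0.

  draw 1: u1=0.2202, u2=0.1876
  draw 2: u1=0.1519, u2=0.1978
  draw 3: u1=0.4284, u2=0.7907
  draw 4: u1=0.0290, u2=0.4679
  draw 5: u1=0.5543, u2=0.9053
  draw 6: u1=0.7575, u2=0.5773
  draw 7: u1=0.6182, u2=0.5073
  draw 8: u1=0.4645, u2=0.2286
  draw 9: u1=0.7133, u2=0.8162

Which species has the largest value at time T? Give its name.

Dominant species at T: E

t=0.000: S=9 E=3 G=4 D=6 C=5
Draw 1: a1=6.340, a2=3.672, a3=14.970, a4=7.230, a5=3.280, a0=35.492; τ=−ln(0.2202)/35.492=0.043 → t=0.043; u2·a0=0.1876·35.492=6.658; a1=6.340 < 6.658 ≤ a1+a2=10.012 → R2 fires; S=8 E=3 G=4 D=6 C=5
Draw 2: a1=6.340, a2=3.264, a3=14.970, a4=7.230, a5=3.280, a0=35.084; τ=−ln(0.1519)/35.084=0.054 → t=0.096; u2·a0=0.1978·35.084=6.940; a1=6.340 < 6.940 ≤ a1+a2=9.604 → R2 fires; S=7 E=3 G=4 D=6 C=5
Draw 3: a1=6.340, a2=2.856, a3=14.970, a4=7.230, a5=3.280, a0=34.676; τ=−ln(0.4284)/34.676=0.024 → t=0.121; u2·a0=0.7907·34.676=27.418; a1+…+a3=24.166 < 27.418 ≤ a1+…+a4=31.396 → R4 fires; S=7 E=3 G=6 D=6 C=4
Draw 4: a1=7.608, a2=2.856, a3=11.976, a4=5.784, a5=3.936, a0=32.160; τ=−ln(0.0290)/32.160=0.110 → t=0.231; u2·a0=0.4679·32.160=15.048; a1+a2=10.464 < 15.048 ≤ a1+…+a3=22.440 → R3 fires; S=7 E=5 G=6 D=5 C=3
Draw 5: a1=5.706, a2=4.760, a3=7.485, a4=7.230, a5=2.952, a0=28.133; τ=−ln(0.5543)/28.133=0.021 → t=0.252; u2·a0=0.9053·28.133=25.469; a1+…+a4=25.181 < 25.469 ≤ a1+…+a5=28.133 → R5 fires; S=7 E=5 G=5 D=6 C=2
Draw 6: a1=3.170, a2=4.760, a3=5.988, a4=4.820, a5=1.640, a0=20.378; τ=−ln(0.7575)/20.378=0.014 → t=0.265; u2·a0=0.5773·20.378=11.764; a1+a2=7.930 < 11.764 ≤ a1+…+a3=13.918 → R3 fires; S=7 E=7 G=5 D=5 C=1
Draw 7: a1=1.585, a2=6.664, a3=2.495, a4=3.374, a5=0.820, a0=14.938; τ=−ln(0.6182)/14.938=0.032 → t=0.298; u2·a0=0.5073·14.938=7.578; a1=1.585 < 7.578 ≤ a1+a2=8.249 → R2 fires; S=6 E=7 G=5 D=5 C=1
Draw 8: a1=1.585, a2=5.712, a3=2.495, a4=3.374, a5=0.820, a0=13.986; τ=−ln(0.4645)/13.986=0.055 → t=0.353; u2·a0=0.2286·13.986=3.197; a1=1.585 < 3.197 ≤ a1+a2=7.297 → R2 fires; S=5 E=7 G=5 D=5 C=1
Draw 9: a1=1.585, a2=4.760, a3=2.495, a4=3.374, a5=0.820, a0=13.034; τ=−ln(0.7133)/13.034=0.026 → t=0.378 > T=0.36: stop.
At T=0.36: S=5 E=7 G=5 D=5 C=1; the largest is E.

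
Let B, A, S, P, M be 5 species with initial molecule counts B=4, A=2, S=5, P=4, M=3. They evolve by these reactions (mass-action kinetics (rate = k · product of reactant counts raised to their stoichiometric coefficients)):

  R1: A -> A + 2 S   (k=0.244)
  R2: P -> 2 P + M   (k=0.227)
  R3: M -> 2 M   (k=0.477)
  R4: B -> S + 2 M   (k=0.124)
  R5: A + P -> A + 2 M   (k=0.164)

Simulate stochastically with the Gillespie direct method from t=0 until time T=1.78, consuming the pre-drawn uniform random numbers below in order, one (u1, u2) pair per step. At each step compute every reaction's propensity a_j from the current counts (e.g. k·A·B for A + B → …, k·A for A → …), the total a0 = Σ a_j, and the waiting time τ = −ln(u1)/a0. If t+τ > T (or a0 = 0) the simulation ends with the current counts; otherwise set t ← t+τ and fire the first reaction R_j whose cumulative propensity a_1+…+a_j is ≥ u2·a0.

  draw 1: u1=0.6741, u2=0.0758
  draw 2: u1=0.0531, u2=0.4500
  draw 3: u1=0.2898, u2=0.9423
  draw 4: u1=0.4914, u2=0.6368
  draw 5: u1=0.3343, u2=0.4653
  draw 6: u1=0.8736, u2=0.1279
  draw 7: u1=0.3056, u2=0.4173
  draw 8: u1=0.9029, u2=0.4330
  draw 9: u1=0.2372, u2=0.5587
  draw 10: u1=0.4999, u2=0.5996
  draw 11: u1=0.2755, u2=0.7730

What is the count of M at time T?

M at T = 13

t=0.000: B=4 A=2 S=5 P=4 M=3
Draw 1: a1=0.488, a2=0.908, a3=1.431, a4=0.496, a5=1.312, a0=4.635; τ=−ln(0.6741)/4.635=0.085 → t=0.085; u2·a0=0.0758·4.635=0.351 ≤ a1=0.488 → R1 fires; B=4 A=2 S=7 P=4 M=3
Draw 2: a1=0.488, a2=0.908, a3=1.431, a4=0.496, a5=1.312, a0=4.635; τ=−ln(0.0531)/4.635=0.633 → t=0.718; u2·a0=0.4500·4.635=2.086; a1+a2=1.396 < 2.086 ≤ a1+…+a3=2.827 → R3 fires; B=4 A=2 S=7 P=4 M=4
Draw 3: a1=0.488, a2=0.908, a3=1.908, a4=0.496, a5=1.312, a0=5.112; τ=−ln(0.2898)/5.112=0.242 → t=0.961; u2·a0=0.9423·5.112=4.817; a1+…+a4=3.800 < 4.817 ≤ a1+…+a5=5.112 → R5 fires; B=4 A=2 S=7 P=3 M=6
Draw 4: a1=0.488, a2=0.681, a3=2.862, a4=0.496, a5=0.984, a0=5.511; τ=−ln(0.4914)/5.511=0.129 → t=1.090; u2·a0=0.6368·5.511=3.509; a1+a2=1.169 < 3.509 ≤ a1+…+a3=4.031 → R3 fires; B=4 A=2 S=7 P=3 M=7
Draw 5: a1=0.488, a2=0.681, a3=3.339, a4=0.496, a5=0.984, a0=5.988; τ=−ln(0.3343)/5.988=0.183 → t=1.273; u2·a0=0.4653·5.988=2.786; a1+a2=1.169 < 2.786 ≤ a1+…+a3=4.508 → R3 fires; B=4 A=2 S=7 P=3 M=8
Draw 6: a1=0.488, a2=0.681, a3=3.816, a4=0.496, a5=0.984, a0=6.465; τ=−ln(0.8736)/6.465=0.021 → t=1.294; u2·a0=0.1279·6.465=0.827; a1=0.488 < 0.827 ≤ a1+a2=1.169 → R2 fires; B=4 A=2 S=7 P=4 M=9
Draw 7: a1=0.488, a2=0.908, a3=4.293, a4=0.496, a5=1.312, a0=7.497; τ=−ln(0.3056)/7.497=0.158 → t=1.452; u2·a0=0.4173·7.497=3.128; a1+a2=1.396 < 3.128 ≤ a1+…+a3=5.689 → R3 fires; B=4 A=2 S=7 P=4 M=10
Draw 8: a1=0.488, a2=0.908, a3=4.770, a4=0.496, a5=1.312, a0=7.974; τ=−ln(0.9029)/7.974=0.013 → t=1.464; u2·a0=0.4330·7.974=3.453; a1+a2=1.396 < 3.453 ≤ a1+…+a3=6.166 → R3 fires; B=4 A=2 S=7 P=4 M=11
Draw 9: a1=0.488, a2=0.908, a3=5.247, a4=0.496, a5=1.312, a0=8.451; τ=−ln(0.2372)/8.451=0.170 → t=1.635; u2·a0=0.5587·8.451=4.722; a1+a2=1.396 < 4.722 ≤ a1+…+a3=6.643 → R3 fires; B=4 A=2 S=7 P=4 M=12
Draw 10: a1=0.488, a2=0.908, a3=5.724, a4=0.496, a5=1.312, a0=8.928; τ=−ln(0.4999)/8.928=0.078 → t=1.712; u2·a0=0.5996·8.928=5.353; a1+a2=1.396 < 5.353 ≤ a1+…+a3=7.120 → R3 fires; B=4 A=2 S=7 P=4 M=13
Draw 11: a1=0.488, a2=0.908, a3=6.201, a4=0.496, a5=1.312, a0=9.405; τ=−ln(0.2755)/9.405=0.137 → t=1.849 > T=1.78: stop.
Read off M at T=1.78: 13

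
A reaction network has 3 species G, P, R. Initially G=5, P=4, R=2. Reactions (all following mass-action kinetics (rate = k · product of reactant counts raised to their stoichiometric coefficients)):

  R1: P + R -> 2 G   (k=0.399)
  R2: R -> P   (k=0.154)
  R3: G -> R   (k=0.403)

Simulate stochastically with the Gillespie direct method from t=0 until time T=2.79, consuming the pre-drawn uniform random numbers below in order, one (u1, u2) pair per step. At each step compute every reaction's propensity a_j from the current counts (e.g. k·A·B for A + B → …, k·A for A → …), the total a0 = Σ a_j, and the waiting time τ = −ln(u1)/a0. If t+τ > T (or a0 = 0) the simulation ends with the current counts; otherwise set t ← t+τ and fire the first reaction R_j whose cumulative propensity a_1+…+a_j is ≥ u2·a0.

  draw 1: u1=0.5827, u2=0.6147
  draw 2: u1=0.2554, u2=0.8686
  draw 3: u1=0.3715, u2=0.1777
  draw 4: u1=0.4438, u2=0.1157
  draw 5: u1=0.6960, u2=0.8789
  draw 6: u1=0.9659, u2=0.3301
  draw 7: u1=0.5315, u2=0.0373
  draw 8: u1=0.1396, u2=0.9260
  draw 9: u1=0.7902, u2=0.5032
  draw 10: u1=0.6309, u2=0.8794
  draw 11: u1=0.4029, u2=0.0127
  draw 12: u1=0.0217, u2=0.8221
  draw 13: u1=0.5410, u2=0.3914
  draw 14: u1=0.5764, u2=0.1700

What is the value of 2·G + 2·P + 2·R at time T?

Check how each reaction changes W = 2·G + 2·P + 2·R (weight of products minus weight of reactants):
R1: P + R -> 2 G: (2·2) − (2·1 + 2·1) = 4 − 4 = 0
R2: R -> P: (2·1) − (2·1) = 2 − 2 = 0
R3: G -> R: (2·1) − (2·1) = 2 − 2 = 0
Every reaction leaves W unchanged, so W is conserved and no simulation is needed: W(T) = W(0) = 2·5 + 2·4 + 2·2 = 22

Value at T = 22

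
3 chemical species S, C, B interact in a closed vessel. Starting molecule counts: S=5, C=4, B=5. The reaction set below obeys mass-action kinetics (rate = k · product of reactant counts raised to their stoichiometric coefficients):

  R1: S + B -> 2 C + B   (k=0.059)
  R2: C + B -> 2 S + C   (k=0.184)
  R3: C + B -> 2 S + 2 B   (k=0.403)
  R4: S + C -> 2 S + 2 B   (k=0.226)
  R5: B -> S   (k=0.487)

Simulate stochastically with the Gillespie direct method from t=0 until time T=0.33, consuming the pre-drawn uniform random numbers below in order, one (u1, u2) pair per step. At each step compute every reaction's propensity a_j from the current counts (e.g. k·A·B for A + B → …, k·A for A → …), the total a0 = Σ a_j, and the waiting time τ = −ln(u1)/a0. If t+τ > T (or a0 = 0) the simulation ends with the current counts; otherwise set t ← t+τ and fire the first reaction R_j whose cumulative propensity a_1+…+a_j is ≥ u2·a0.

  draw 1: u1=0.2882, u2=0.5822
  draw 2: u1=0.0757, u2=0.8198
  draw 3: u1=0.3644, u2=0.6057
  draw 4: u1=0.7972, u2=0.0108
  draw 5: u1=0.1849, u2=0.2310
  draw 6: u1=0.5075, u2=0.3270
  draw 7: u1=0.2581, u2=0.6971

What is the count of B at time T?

t=0.000: S=5 C=4 B=5
Draw 1: a1=1.475, a2=3.680, a3=8.060, a4=4.520, a5=2.435, a0=20.170; τ=−ln(0.2882)/20.170=0.062 → t=0.062; u2·a0=0.5822·20.170=11.743; a1+a2=5.155 < 11.743 ≤ a1+…+a3=13.215 → R3 fires; S=7 C=3 B=6
Draw 2: a1=2.478, a2=3.312, a3=7.254, a4=4.746, a5=2.922, a0=20.712; τ=−ln(0.0757)/20.712=0.125 → t=0.186; u2·a0=0.8198·20.712=16.980; a1+…+a3=13.044 < 16.980 ≤ a1+…+a4=17.790 → R4 fires; S=8 C=2 B=8
Draw 3: a1=3.776, a2=2.944, a3=6.448, a4=3.616, a5=3.896, a0=20.680; τ=−ln(0.3644)/20.680=0.049 → t=0.235; u2·a0=0.6057·20.680=12.526; a1+a2=6.720 < 12.526 ≤ a1+…+a3=13.168 → R3 fires; S=10 C=1 B=9
Draw 4: a1=5.310, a2=1.656, a3=3.627, a4=2.260, a5=4.383, a0=17.236; τ=−ln(0.7972)/17.236=0.013 → t=0.248; u2·a0=0.0108·17.236=0.186 ≤ a1=5.310 → R1 fires; S=9 C=3 B=9
Draw 5: a1=4.779, a2=4.968, a3=10.881, a4=6.102, a5=4.383, a0=31.113; τ=−ln(0.1849)/31.113=0.054 → t=0.303; u2·a0=0.2310·31.113=7.187; a1=4.779 < 7.187 ≤ a1+a2=9.747 → R2 fires; S=11 C=3 B=8
Draw 6: a1=5.192, a2=4.416, a3=9.672, a4=7.458, a5=3.896, a0=30.634; τ=−ln(0.5075)/30.634=0.022 → t=0.325; u2·a0=0.3270·30.634=10.017; a1+a2=9.608 < 10.017 ≤ a1+…+a3=19.280 → R3 fires; S=13 C=2 B=9
Draw 7: a1=6.903, a2=3.312, a3=7.254, a4=5.876, a5=4.383, a0=27.728; τ=−ln(0.2581)/27.728=0.049 → t=0.373 > T=0.33: stop.
Read off B at T=0.33: 9

B at T = 9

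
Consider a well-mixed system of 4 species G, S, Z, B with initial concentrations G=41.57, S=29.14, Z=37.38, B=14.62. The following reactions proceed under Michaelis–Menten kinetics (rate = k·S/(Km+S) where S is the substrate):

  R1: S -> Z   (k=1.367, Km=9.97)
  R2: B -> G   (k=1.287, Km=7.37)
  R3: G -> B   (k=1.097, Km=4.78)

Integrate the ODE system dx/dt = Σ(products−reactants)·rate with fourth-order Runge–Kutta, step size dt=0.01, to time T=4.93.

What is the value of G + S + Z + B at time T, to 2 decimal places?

Value at T = 122.71

Check how each reaction changes W = G + S + Z + B (weight of products minus weight of reactants):
R1: S -> Z: (1·1) − (1·1) = 1 − 1 = 0
R2: B -> G: (1·1) − (1·1) = 1 − 1 = 0
R3: G -> B: (1·1) − (1·1) = 1 − 1 = 0
Every reaction leaves W unchanged, so W is conserved and no simulation is needed: W(T) = W(0) = 41.57 + 29.14 + 37.38 + 14.62 = 122.71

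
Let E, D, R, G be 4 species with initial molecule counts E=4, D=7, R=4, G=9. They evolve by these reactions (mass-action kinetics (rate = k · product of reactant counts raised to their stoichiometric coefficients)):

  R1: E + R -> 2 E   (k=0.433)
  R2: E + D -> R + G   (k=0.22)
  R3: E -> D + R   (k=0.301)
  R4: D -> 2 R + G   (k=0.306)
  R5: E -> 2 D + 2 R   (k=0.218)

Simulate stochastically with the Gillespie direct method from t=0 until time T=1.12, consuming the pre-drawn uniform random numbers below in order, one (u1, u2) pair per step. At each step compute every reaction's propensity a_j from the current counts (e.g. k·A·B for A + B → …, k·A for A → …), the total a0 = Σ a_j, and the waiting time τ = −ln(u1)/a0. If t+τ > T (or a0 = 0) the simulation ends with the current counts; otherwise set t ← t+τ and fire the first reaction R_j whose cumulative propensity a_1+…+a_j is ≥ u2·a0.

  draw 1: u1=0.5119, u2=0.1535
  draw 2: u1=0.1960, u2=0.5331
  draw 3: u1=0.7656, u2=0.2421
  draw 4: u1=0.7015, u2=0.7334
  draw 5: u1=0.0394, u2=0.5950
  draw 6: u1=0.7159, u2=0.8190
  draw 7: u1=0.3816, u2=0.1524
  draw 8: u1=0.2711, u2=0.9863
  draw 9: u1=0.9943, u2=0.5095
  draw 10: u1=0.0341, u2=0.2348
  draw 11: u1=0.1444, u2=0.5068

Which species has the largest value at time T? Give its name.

Dominant species at T: G

t=0.000: E=4 D=7 R=4 G=9
Draw 1: a1=6.928, a2=6.160, a3=1.204, a4=2.142, a5=0.872, a0=17.306; τ=−ln(0.5119)/17.306=0.039 → t=0.039; u2·a0=0.1535·17.306=2.656 ≤ a1=6.928 → R1 fires; E=5 D=7 R=3 G=9
Draw 2: a1=6.495, a2=7.700, a3=1.505, a4=2.142, a5=1.090, a0=18.932; τ=−ln(0.1960)/18.932=0.086 → t=0.125; u2·a0=0.5331·18.932=10.093; a1=6.495 < 10.093 ≤ a1+a2=14.195 → R2 fires; E=4 D=6 R=4 G=10
Draw 3: a1=6.928, a2=5.280, a3=1.204, a4=1.836, a5=0.872, a0=16.120; τ=−ln(0.7656)/16.120=0.017 → t=0.141; u2·a0=0.2421·16.120=3.903 ≤ a1=6.928 → R1 fires; E=5 D=6 R=3 G=10
Draw 4: a1=6.495, a2=6.600, a3=1.505, a4=1.836, a5=1.090, a0=17.526; τ=−ln(0.7015)/17.526=0.020 → t=0.162; u2·a0=0.7334·17.526=12.854; a1=6.495 < 12.854 ≤ a1+a2=13.095 → R2 fires; E=4 D=5 R=4 G=11
Draw 5: a1=6.928, a2=4.400, a3=1.204, a4=1.530, a5=0.872, a0=14.934; τ=−ln(0.0394)/14.934=0.217 → t=0.378; u2·a0=0.5950·14.934=8.886; a1=6.928 < 8.886 ≤ a1+a2=11.328 → R2 fires; E=3 D=4 R=5 G=12
Draw 6: a1=6.495, a2=2.640, a3=0.903, a4=1.224, a5=0.654, a0=11.916; τ=−ln(0.7159)/11.916=0.028 → t=0.406; u2·a0=0.8190·11.916=9.759; a1+a2=9.135 < 9.759 ≤ a1+…+a3=10.038 → R3 fires; E=2 D=5 R=6 G=12
Draw 7: a1=5.196, a2=2.200, a3=0.602, a4=1.530, a5=0.436, a0=9.964; τ=−ln(0.3816)/9.964=0.097 → t=0.503; u2·a0=0.1524·9.964=1.519 ≤ a1=5.196 → R1 fires; E=3 D=5 R=5 G=12
Draw 8: a1=6.495, a2=3.300, a3=0.903, a4=1.530, a5=0.654, a0=12.882; τ=−ln(0.2711)/12.882=0.101 → t=0.604; u2·a0=0.9863·12.882=12.706; a1+…+a4=12.228 < 12.706 ≤ a1+…+a5=12.882 → R5 fires; E=2 D=7 R=7 G=12
Draw 9: a1=6.062, a2=3.080, a3=0.602, a4=2.142, a5=0.436, a0=12.322; τ=−ln(0.9943)/12.322=0.000 → t=0.605; u2·a0=0.5095·12.322=6.278; a1=6.062 < 6.278 ≤ a1+a2=9.142 → R2 fires; E=1 D=6 R=8 G=13
Draw 10: a1=3.464, a2=1.320, a3=0.301, a4=1.836, a5=0.218, a0=7.139; τ=−ln(0.0341)/7.139=0.473 → t=1.078; u2·a0=0.2348·7.139=1.676 ≤ a1=3.464 → R1 fires; E=2 D=6 R=7 G=13
Draw 11: a1=6.062, a2=2.640, a3=0.602, a4=1.836, a5=0.436, a0=11.576; τ=−ln(0.1444)/11.576=0.167 → t=1.245 > T=1.12: stop.
At T=1.12: E=2 D=6 R=7 G=13; the largest is G.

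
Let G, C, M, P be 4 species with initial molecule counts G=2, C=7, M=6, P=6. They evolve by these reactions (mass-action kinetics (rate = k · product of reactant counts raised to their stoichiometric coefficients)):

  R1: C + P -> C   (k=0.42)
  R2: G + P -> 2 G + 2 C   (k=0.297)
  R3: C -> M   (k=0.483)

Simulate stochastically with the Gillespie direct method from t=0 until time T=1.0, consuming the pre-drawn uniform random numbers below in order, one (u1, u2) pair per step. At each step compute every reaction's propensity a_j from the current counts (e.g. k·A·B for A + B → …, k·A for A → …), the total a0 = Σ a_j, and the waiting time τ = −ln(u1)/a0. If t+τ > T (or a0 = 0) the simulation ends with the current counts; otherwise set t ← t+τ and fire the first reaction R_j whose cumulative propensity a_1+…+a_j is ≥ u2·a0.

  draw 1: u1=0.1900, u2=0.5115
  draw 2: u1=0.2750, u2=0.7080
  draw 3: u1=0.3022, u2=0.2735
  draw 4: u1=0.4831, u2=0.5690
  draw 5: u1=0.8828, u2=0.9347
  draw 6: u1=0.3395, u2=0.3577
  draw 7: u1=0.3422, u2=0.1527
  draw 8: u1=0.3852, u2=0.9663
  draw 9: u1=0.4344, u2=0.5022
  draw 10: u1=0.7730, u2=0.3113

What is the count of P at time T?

t=0.000: G=2 C=7 M=6 P=6
Draw 1: a1=17.640, a2=3.564, a3=3.381, a0=24.585; τ=−ln(0.1900)/24.585=0.068 → t=0.068; u2·a0=0.5115·24.585=12.575 ≤ a1=17.640 → R1 fires; G=2 C=7 M=6 P=5
Draw 2: a1=14.700, a2=2.970, a3=3.381, a0=21.051; τ=−ln(0.2750)/21.051=0.061 → t=0.129; u2·a0=0.7080·21.051=14.904; a1=14.700 < 14.904 ≤ a1+a2=17.670 → R2 fires; G=3 C=9 M=6 P=4
Draw 3: a1=15.120, a2=3.564, a3=4.347, a0=23.031; τ=−ln(0.3022)/23.031=0.052 → t=0.181; u2·a0=0.2735·23.031=6.299 ≤ a1=15.120 → R1 fires; G=3 C=9 M=6 P=3
Draw 4: a1=11.340, a2=2.673, a3=4.347, a0=18.360; τ=−ln(0.4831)/18.360=0.040 → t=0.220; u2·a0=0.5690·18.360=10.447 ≤ a1=11.340 → R1 fires; G=3 C=9 M=6 P=2
Draw 5: a1=7.560, a2=1.782, a3=4.347, a0=13.689; τ=−ln(0.8828)/13.689=0.009 → t=0.230; u2·a0=0.9347·13.689=12.795; a1+a2=9.342 < 12.795 ≤ a1+…+a3=13.689 → R3 fires; G=3 C=8 M=7 P=2
Draw 6: a1=6.720, a2=1.782, a3=3.864, a0=12.366; τ=−ln(0.3395)/12.366=0.087 → t=0.317; u2·a0=0.3577·12.366=4.423 ≤ a1=6.720 → R1 fires; G=3 C=8 M=7 P=1
Draw 7: a1=3.360, a2=0.891, a3=3.864, a0=8.115; τ=−ln(0.3422)/8.115=0.132 → t=0.449; u2·a0=0.1527·8.115=1.239 ≤ a1=3.360 → R1 fires; G=3 C=8 M=7 P=0
Draw 8: a1=0.000, a2=0.000, a3=3.864, a0=3.864; τ=−ln(0.3852)/3.864=0.247 → t=0.696; u2·a0=0.9663·3.864=3.734; a1+a2=0.000 < 3.734 ≤ a1+…+a3=3.864 → R3 fires; G=3 C=7 M=8 P=0
Draw 9: a1=0.000, a2=0.000, a3=3.381, a0=3.381; τ=−ln(0.4344)/3.381=0.247 → t=0.943; u2·a0=0.5022·3.381=1.698; a1+a2=0.000 < 1.698 ≤ a1+…+a3=3.381 → R3 fires; G=3 C=6 M=9 P=0
Draw 10: a1=0.000, a2=0.000, a3=2.898, a0=2.898; τ=−ln(0.7730)/2.898=0.089 → t=1.031 > T=1.0: stop.
Read off P at T=1.0: 0

P at T = 0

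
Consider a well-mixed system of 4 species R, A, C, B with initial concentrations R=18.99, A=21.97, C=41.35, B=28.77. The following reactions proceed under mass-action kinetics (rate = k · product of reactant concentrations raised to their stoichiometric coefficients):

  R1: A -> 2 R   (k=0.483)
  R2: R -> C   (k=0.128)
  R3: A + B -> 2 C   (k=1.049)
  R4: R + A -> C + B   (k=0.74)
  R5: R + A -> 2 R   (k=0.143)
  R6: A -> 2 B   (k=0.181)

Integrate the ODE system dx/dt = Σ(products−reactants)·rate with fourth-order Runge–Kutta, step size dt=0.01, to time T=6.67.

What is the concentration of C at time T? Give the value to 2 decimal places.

RK4 with dt=0.01: 667 steps to T=6.67. Trajectory (selected grid times):
t=0.00: R=18.99 A=21.97 C=41.35 B=28.77
t=0.74: R=12.98 A=0.00 C=76.93 B=21.52
t=1.48: R=11.81 A=0.00 C=78.10 B=21.52
t=2.22: R=10.74 A=0.00 C=79.17 B=21.52
t=2.96: R=9.77 A=0.00 C=80.14 B=21.52
t=3.71: R=8.88 A=0.00 C=81.03 B=21.52
t=4.45: R=8.08 A=0.00 C=81.84 B=21.52
t=5.19: R=7.35 A=0.00 C=82.56 B=21.52
t=5.93: R=6.68 A=0.00 C=83.23 B=21.52
t=6.67: R=6.08 A=0.00 C=83.83 B=21.52
Read off C at T=6.67: 83.83

C at T = 83.83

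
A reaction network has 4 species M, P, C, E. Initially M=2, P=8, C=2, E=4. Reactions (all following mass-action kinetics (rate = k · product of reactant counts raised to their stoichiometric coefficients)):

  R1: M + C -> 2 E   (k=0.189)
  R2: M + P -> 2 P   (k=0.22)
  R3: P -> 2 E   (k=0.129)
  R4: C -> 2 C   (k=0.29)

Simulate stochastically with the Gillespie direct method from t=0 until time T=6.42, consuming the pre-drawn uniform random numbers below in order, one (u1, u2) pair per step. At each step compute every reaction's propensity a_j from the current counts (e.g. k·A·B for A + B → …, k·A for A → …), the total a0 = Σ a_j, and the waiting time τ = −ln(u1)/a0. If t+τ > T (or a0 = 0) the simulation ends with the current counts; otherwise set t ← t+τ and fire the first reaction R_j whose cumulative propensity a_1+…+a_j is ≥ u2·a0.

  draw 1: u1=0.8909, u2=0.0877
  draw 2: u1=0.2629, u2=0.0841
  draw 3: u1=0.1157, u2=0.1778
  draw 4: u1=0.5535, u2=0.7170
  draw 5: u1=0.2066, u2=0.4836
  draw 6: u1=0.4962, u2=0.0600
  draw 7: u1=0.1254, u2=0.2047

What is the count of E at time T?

E at T = 14

t=0.000: M=2 P=8 C=2 E=4
Draw 1: a1=0.756, a2=3.520, a3=1.032, a4=0.580, a0=5.888; τ=−ln(0.8909)/5.888=0.020 → t=0.020; u2·a0=0.0877·5.888=0.516 ≤ a1=0.756 → R1 fires; M=1 P=8 C=1 E=6
Draw 2: a1=0.189, a2=1.760, a3=1.032, a4=0.290, a0=3.271; τ=−ln(0.2629)/3.271=0.408 → t=0.428; u2·a0=0.0841·3.271=0.275; a1=0.189 < 0.275 ≤ a1+a2=1.949 → R2 fires; M=0 P=9 C=1 E=6
Draw 3: a1=0.000, a2=0.000, a3=1.161, a4=0.290, a0=1.451; τ=−ln(0.1157)/1.451=1.486 → t=1.914; u2·a0=0.1778·1.451=0.258; a1+a2=0.000 < 0.258 ≤ a1+…+a3=1.161 → R3 fires; M=0 P=8 C=1 E=8
Draw 4: a1=0.000, a2=0.000, a3=1.032, a4=0.290, a0=1.322; τ=−ln(0.5535)/1.322=0.447 → t=2.362; u2·a0=0.7170·1.322=0.948; a1+a2=0.000 < 0.948 ≤ a1+…+a3=1.032 → R3 fires; M=0 P=7 C=1 E=10
Draw 5: a1=0.000, a2=0.000, a3=0.903, a4=0.290, a0=1.193; τ=−ln(0.2066)/1.193=1.322 → t=3.684; u2·a0=0.4836·1.193=0.577; a1+a2=0.000 < 0.577 ≤ a1+…+a3=0.903 → R3 fires; M=0 P=6 C=1 E=12
Draw 6: a1=0.000, a2=0.000, a3=0.774, a4=0.290, a0=1.064; τ=−ln(0.4962)/1.064=0.659 → t=4.342; u2·a0=0.0600·1.064=0.064; a1+a2=0.000 < 0.064 ≤ a1+…+a3=0.774 → R3 fires; M=0 P=5 C=1 E=14
Draw 7: a1=0.000, a2=0.000, a3=0.645, a4=0.290, a0=0.935; τ=−ln(0.1254)/0.935=2.221 → t=6.563 > T=6.42: stop.
Read off E at T=6.42: 14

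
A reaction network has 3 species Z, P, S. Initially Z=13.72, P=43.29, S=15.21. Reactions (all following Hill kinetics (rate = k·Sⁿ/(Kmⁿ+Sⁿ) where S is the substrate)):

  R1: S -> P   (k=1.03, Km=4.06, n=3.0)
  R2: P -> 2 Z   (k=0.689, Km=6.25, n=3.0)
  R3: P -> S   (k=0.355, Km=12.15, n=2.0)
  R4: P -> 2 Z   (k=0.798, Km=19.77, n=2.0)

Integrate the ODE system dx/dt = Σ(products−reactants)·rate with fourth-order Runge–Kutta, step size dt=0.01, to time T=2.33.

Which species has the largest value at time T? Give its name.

Dominant species at T: P

RK4 with dt=0.01: 233 steps to T=2.33. Trajectory (selected grid times):
t=0.00: Z=13.72 P=43.29 S=15.21
t=0.26: Z=14.42 P=43.12 S=15.03
t=0.52: Z=15.12 P=42.94 S=14.86
t=0.78: Z=15.82 P=42.77 S=14.68
t=1.04: Z=16.52 P=42.60 S=14.50
t=1.29: Z=17.19 P=42.43 S=14.33
t=1.55: Z=17.89 P=42.26 S=14.16
t=1.81: Z=18.58 P=42.09 S=13.98
t=2.07: Z=19.28 P=41.92 S=13.80
t=2.33: Z=19.98 P=41.74 S=13.63
At T=2.33: Z=19.98 P=41.74 S=13.63; the largest is P.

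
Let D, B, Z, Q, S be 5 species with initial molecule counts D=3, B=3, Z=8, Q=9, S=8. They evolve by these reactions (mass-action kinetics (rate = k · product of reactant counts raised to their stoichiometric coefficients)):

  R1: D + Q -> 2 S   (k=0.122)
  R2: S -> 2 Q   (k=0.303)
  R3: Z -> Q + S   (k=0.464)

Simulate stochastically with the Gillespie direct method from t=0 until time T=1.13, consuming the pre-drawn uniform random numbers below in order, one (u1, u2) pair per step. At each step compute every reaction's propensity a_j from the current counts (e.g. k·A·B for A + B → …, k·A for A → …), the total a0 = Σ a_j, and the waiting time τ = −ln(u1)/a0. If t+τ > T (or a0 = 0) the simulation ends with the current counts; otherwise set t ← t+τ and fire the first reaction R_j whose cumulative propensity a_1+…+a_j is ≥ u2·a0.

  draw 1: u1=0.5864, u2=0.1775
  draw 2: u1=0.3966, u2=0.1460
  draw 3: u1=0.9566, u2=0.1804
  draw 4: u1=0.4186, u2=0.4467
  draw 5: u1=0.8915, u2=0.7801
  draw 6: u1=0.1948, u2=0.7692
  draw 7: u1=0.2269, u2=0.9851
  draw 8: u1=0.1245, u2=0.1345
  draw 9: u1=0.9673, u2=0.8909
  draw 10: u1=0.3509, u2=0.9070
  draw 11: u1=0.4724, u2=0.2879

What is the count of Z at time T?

Z at T = 3

t=0.000: D=3 B=3 Z=8 Q=9 S=8
Draw 1: a1=3.294, a2=2.424, a3=3.712, a0=9.430; τ=−ln(0.5864)/9.430=0.057 → t=0.057; u2·a0=0.1775·9.430=1.674 ≤ a1=3.294 → R1 fires; D=2 B=3 Z=8 Q=8 S=10
Draw 2: a1=1.952, a2=3.030, a3=3.712, a0=8.694; τ=−ln(0.3966)/8.694=0.106 → t=0.163; u2·a0=0.1460·8.694=1.269 ≤ a1=1.952 → R1 fires; D=1 B=3 Z=8 Q=7 S=12
Draw 3: a1=0.854, a2=3.636, a3=3.712, a0=8.202; τ=−ln(0.9566)/8.202=0.005 → t=0.168; u2·a0=0.1804·8.202=1.480; a1=0.854 < 1.480 ≤ a1+a2=4.490 → R2 fires; D=1 B=3 Z=8 Q=9 S=11
Draw 4: a1=1.098, a2=3.333, a3=3.712, a0=8.143; τ=−ln(0.4186)/8.143=0.107 → t=0.275; u2·a0=0.4467·8.143=3.637; a1=1.098 < 3.637 ≤ a1+a2=4.431 → R2 fires; D=1 B=3 Z=8 Q=11 S=10
Draw 5: a1=1.342, a2=3.030, a3=3.712, a0=8.084; τ=−ln(0.8915)/8.084=0.014 → t=0.290; u2·a0=0.7801·8.084=6.306; a1+a2=4.372 < 6.306 ≤ a1+…+a3=8.084 → R3 fires; D=1 B=3 Z=7 Q=12 S=11
Draw 6: a1=1.464, a2=3.333, a3=3.248, a0=8.045; τ=−ln(0.1948)/8.045=0.203 → t=0.493; u2·a0=0.7692·8.045=6.188; a1+a2=4.797 < 6.188 ≤ a1+…+a3=8.045 → R3 fires; D=1 B=3 Z=6 Q=13 S=12
Draw 7: a1=1.586, a2=3.636, a3=2.784, a0=8.006; τ=−ln(0.2269)/8.006=0.185 → t=0.678; u2·a0=0.9851·8.006=7.887; a1+a2=5.222 < 7.887 ≤ a1+…+a3=8.006 → R3 fires; D=1 B=3 Z=5 Q=14 S=13
Draw 8: a1=1.708, a2=3.939, a3=2.320, a0=7.967; τ=−ln(0.1245)/7.967=0.262 → t=0.940; u2·a0=0.1345·7.967=1.072 ≤ a1=1.708 → R1 fires; D=0 B=3 Z=5 Q=13 S=15
Draw 9: a1=0.000, a2=4.545, a3=2.320, a0=6.865; τ=−ln(0.9673)/6.865=0.005 → t=0.944; u2·a0=0.8909·6.865=6.116; a1+a2=4.545 < 6.116 ≤ a1+…+a3=6.865 → R3 fires; D=0 B=3 Z=4 Q=14 S=16
Draw 10: a1=0.000, a2=4.848, a3=1.856, a0=6.704; τ=−ln(0.3509)/6.704=0.156 → t=1.101; u2·a0=0.9070·6.704=6.081; a1+a2=4.848 < 6.081 ≤ a1+…+a3=6.704 → R3 fires; D=0 B=3 Z=3 Q=15 S=17
Draw 11: a1=0.000, a2=5.151, a3=1.392, a0=6.543; τ=−ln(0.4724)/6.543=0.115 → t=1.215 > T=1.13: stop.
Read off Z at T=1.13: 3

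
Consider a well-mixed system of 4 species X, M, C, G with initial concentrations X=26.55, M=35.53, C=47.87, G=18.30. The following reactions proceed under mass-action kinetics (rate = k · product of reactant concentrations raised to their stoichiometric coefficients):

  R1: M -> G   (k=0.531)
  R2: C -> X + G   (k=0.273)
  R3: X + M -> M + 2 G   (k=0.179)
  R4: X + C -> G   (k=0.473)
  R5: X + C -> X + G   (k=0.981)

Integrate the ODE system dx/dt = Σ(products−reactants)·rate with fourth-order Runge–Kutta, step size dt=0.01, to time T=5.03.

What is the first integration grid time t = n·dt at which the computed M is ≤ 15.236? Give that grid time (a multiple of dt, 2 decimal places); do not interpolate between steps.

Threshold first reached at t = 1.60

RK4 with dt=0.01: 503 steps to T=5.03. Trajectory (selected grid times):
t=0.00: X=26.55 M=35.53 C=47.87 G=18.30
t=0.56: X=0.37 M=26.39 C=2.01 G=98.18
t=1.12: X=0.11 M=19.60 C=1.48 G=106.36
t=1.59: X=0.10 M=15.27 C=1.22 G=111.27
t=1.60: X=0.10 M=15.19 C=1.21 G=111.36
t=1.68: X=0.10 M=14.56 C=1.17 G=112.07
t=2.24: X=0.10 M=10.82 C=0.92 G=116.32
t=2.79: X=0.11 M=8.08 C=0.73 G=119.45
t=3.35: X=0.11 M=6.00 C=0.57 G=121.84
t=3.91: X=0.12 M=4.46 C=0.45 G=123.62
t=4.47: X=0.12 M=3.31 C=0.35 G=124.96
t=5.03: X=0.12 M=2.46 C=0.27 G=125.96
M(1.59)=15.273 > 15.236 but M(1.60)=15.192 ≤ 15.236, so the first grid time is t=1.60.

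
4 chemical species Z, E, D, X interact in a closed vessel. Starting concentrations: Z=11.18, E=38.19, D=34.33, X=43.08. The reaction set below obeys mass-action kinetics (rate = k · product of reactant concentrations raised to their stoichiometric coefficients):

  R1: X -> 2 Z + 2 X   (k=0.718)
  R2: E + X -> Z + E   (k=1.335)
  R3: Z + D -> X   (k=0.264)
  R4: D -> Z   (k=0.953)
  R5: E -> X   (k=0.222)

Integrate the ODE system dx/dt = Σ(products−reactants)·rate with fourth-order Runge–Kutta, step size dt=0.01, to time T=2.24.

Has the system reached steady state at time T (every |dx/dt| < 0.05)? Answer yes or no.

RK4 with dt=0.01: 224 steps to T=2.24. Trajectory (selected grid times):
t=0.00: Z=11.18 E=38.19 D=34.33 X=43.08
t=0.25: Z=61.52 E=36.13 D=0.78 X=0.58
t=0.50: Z=64.06 E=34.18 D=0.01 X=0.17
t=0.75: Z=66.00 E=32.33 D=0.00 X=0.17
t=1.00: Z=67.84 E=30.59 D=0.00 X=0.17
t=1.24: Z=69.51 E=29.00 D=0.00 X=0.17
t=1.49: Z=71.17 E=27.43 D=0.00 X=0.17
t=1.74: Z=72.74 E=25.95 D=0.00 X=0.17
t=1.99: Z=74.23 E=24.55 D=0.00 X=0.17
t=2.24: Z=75.65 E=23.23 D=0.00 X=0.17
Rates at T: R1=0.1222, R2=5.2776, R3=0.0000, R4=0.0000, R5=5.1563
dx/dt at T (Σ net stoichiometry × rate): Z=+5.5220, E=-5.1563, D=-0.0000, X=+0.0009
Largest |dx/dt| is |+5.5220| (Z) ≥ 0.05 → not steady.

Steady state at T: no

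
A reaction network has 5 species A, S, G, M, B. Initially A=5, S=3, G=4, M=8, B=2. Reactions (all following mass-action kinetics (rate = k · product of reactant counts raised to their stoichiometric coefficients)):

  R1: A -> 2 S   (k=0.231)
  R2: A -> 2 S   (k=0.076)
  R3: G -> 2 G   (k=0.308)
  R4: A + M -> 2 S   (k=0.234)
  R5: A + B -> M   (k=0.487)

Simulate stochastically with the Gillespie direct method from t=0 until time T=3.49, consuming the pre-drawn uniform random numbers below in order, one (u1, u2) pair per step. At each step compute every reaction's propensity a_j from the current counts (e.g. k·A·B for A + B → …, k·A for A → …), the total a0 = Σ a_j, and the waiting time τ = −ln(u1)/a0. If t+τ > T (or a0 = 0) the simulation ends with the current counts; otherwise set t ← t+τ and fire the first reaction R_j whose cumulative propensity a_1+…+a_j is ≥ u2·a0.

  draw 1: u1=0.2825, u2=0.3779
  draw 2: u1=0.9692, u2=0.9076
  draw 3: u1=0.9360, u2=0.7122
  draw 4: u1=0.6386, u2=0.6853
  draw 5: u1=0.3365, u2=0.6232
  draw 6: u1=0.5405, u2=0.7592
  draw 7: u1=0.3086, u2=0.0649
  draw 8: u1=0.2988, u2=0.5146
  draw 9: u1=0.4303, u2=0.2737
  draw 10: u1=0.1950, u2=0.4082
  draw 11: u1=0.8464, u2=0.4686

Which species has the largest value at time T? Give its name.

Dominant species at T: S

t=0.000: A=5 S=3 G=4 M=8 B=2
Draw 1: a1=1.155, a2=0.380, a3=1.232, a4=9.360, a5=4.870, a0=16.997; τ=−ln(0.2825)/16.997=0.074 → t=0.074; u2·a0=0.3779·16.997=6.423; a1+…+a3=2.767 < 6.423 ≤ a1+…+a4=12.127 → R4 fires; A=4 S=5 G=4 M=7 B=2
Draw 2: a1=0.924, a2=0.304, a3=1.232, a4=6.552, a5=3.896, a0=12.908; τ=−ln(0.9692)/12.908=0.002 → t=0.077; u2·a0=0.9076·12.908=11.715; a1+…+a4=9.012 < 11.715 ≤ a1+…+a5=12.908 → R5 fires; A=3 S=5 G=4 M=8 B=1
Draw 3: a1=0.693, a2=0.228, a3=1.232, a4=5.616, a5=1.461, a0=9.230; τ=−ln(0.9360)/9.230=0.007 → t=0.084; u2·a0=0.7122·9.230=6.574; a1+…+a3=2.153 < 6.574 ≤ a1+…+a4=7.769 → R4 fires; A=2 S=7 G=4 M=7 B=1
Draw 4: a1=0.462, a2=0.152, a3=1.232, a4=3.276, a5=0.974, a0=6.096; τ=−ln(0.6386)/6.096=0.074 → t=0.158; u2·a0=0.6853·6.096=4.178; a1+…+a3=1.846 < 4.178 ≤ a1+…+a4=5.122 → R4 fires; A=1 S=9 G=4 M=6 B=1
Draw 5: a1=0.231, a2=0.076, a3=1.232, a4=1.404, a5=0.487, a0=3.430; τ=−ln(0.3365)/3.430=0.318 → t=0.475; u2·a0=0.6232·3.430=2.138; a1+…+a3=1.539 < 2.138 ≤ a1+…+a4=2.943 → R4 fires; A=0 S=11 G=4 M=5 B=1
Draw 6: a1=0.000, a2=0.000, a3=1.232, a4=0.000, a5=0.000, a0=1.232; τ=−ln(0.5405)/1.232=0.499 → t=0.974; u2·a0=0.7592·1.232=0.935; a1+a2=0.000 < 0.935 ≤ a1+…+a3=1.232 → R3 fires; A=0 S=11 G=5 M=5 B=1
Draw 7: a1=0.000, a2=0.000, a3=1.540, a4=0.000, a5=0.000, a0=1.540; τ=−ln(0.3086)/1.540=0.763 → t=1.738; u2·a0=0.0649·1.540=0.100; a1+a2=0.000 < 0.100 ≤ a1+…+a3=1.540 → R3 fires; A=0 S=11 G=6 M=5 B=1
Draw 8: a1=0.000, a2=0.000, a3=1.848, a4=0.000, a5=0.000, a0=1.848; τ=−ln(0.2988)/1.848=0.654 → t=2.392; u2·a0=0.5146·1.848=0.951; a1+a2=0.000 < 0.951 ≤ a1+…+a3=1.848 → R3 fires; A=0 S=11 G=7 M=5 B=1
Draw 9: a1=0.000, a2=0.000, a3=2.156, a4=0.000, a5=0.000, a0=2.156; τ=−ln(0.4303)/2.156=0.391 → t=2.783; u2·a0=0.2737·2.156=0.590; a1+a2=0.000 < 0.590 ≤ a1+…+a3=2.156 → R3 fires; A=0 S=11 G=8 M=5 B=1
Draw 10: a1=0.000, a2=0.000, a3=2.464, a4=0.000, a5=0.000, a0=2.464; τ=−ln(0.1950)/2.464=0.663 → t=3.446; u2·a0=0.4082·2.464=1.006; a1+a2=0.000 < 1.006 ≤ a1+…+a3=2.464 → R3 fires; A=0 S=11 G=9 M=5 B=1
Draw 11: a1=0.000, a2=0.000, a3=2.772, a4=0.000, a5=0.000, a0=2.772; τ=−ln(0.8464)/2.772=0.060 → t=3.506 > T=3.49: stop.
At T=3.49: A=0 S=11 G=9 M=5 B=1; the largest is S.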